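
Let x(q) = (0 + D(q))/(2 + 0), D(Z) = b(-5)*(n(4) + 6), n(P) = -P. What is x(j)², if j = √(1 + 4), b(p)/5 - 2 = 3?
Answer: 625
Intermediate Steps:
b(p) = 25 (b(p) = 10 + 5*3 = 10 + 15 = 25)
D(Z) = 50 (D(Z) = 25*(-1*4 + 6) = 25*(-4 + 6) = 25*2 = 50)
j = √5 ≈ 2.2361
x(q) = 25 (x(q) = (0 + 50)/(2 + 0) = 50/2 = 50*(½) = 25)
x(j)² = 25² = 625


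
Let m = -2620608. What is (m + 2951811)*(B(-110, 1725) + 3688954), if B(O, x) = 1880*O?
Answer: 1153299851262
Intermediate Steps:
(m + 2951811)*(B(-110, 1725) + 3688954) = (-2620608 + 2951811)*(1880*(-110) + 3688954) = 331203*(-206800 + 3688954) = 331203*3482154 = 1153299851262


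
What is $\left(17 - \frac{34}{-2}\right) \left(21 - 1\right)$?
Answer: $680$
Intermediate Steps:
$\left(17 - \frac{34}{-2}\right) \left(21 - 1\right) = \left(17 - -17\right) 20 = \left(17 + 17\right) 20 = 34 \cdot 20 = 680$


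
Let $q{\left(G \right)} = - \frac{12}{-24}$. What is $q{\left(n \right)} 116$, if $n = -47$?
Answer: $58$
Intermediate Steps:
$q{\left(G \right)} = \frac{1}{2}$ ($q{\left(G \right)} = \left(-12\right) \left(- \frac{1}{24}\right) = \frac{1}{2}$)
$q{\left(n \right)} 116 = \frac{1}{2} \cdot 116 = 58$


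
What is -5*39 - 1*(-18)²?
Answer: -519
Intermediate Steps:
-5*39 - 1*(-18)² = -195 - 1*324 = -195 - 324 = -519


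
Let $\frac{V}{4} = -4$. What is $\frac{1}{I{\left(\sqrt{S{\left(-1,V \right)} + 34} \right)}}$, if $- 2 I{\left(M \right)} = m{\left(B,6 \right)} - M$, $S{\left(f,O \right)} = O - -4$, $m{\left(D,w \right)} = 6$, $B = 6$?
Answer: $- \frac{6}{7} - \frac{\sqrt{22}}{7} \approx -1.5272$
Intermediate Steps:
$V = -16$ ($V = 4 \left(-4\right) = -16$)
$S{\left(f,O \right)} = 4 + O$ ($S{\left(f,O \right)} = O + 4 = 4 + O$)
$I{\left(M \right)} = -3 + \frac{M}{2}$ ($I{\left(M \right)} = - \frac{6 - M}{2} = -3 + \frac{M}{2}$)
$\frac{1}{I{\left(\sqrt{S{\left(-1,V \right)} + 34} \right)}} = \frac{1}{-3 + \frac{\sqrt{\left(4 - 16\right) + 34}}{2}} = \frac{1}{-3 + \frac{\sqrt{-12 + 34}}{2}} = \frac{1}{-3 + \frac{\sqrt{22}}{2}}$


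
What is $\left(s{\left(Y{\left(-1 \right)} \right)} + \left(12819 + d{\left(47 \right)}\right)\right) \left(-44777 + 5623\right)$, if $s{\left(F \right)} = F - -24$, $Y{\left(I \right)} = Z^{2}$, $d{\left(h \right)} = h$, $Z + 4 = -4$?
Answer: $-507200916$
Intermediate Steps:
$Z = -8$ ($Z = -4 - 4 = -8$)
$Y{\left(I \right)} = 64$ ($Y{\left(I \right)} = \left(-8\right)^{2} = 64$)
$s{\left(F \right)} = 24 + F$ ($s{\left(F \right)} = F + 24 = 24 + F$)
$\left(s{\left(Y{\left(-1 \right)} \right)} + \left(12819 + d{\left(47 \right)}\right)\right) \left(-44777 + 5623\right) = \left(\left(24 + 64\right) + \left(12819 + 47\right)\right) \left(-44777 + 5623\right) = \left(88 + 12866\right) \left(-39154\right) = 12954 \left(-39154\right) = -507200916$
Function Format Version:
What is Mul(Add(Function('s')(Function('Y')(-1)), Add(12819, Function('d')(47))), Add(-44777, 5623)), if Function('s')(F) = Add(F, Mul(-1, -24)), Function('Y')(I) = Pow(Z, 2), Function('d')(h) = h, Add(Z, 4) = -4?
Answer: -507200916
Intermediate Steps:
Z = -8 (Z = Add(-4, -4) = -8)
Function('Y')(I) = 64 (Function('Y')(I) = Pow(-8, 2) = 64)
Function('s')(F) = Add(24, F) (Function('s')(F) = Add(F, 24) = Add(24, F))
Mul(Add(Function('s')(Function('Y')(-1)), Add(12819, Function('d')(47))), Add(-44777, 5623)) = Mul(Add(Add(24, 64), Add(12819, 47)), Add(-44777, 5623)) = Mul(Add(88, 12866), -39154) = Mul(12954, -39154) = -507200916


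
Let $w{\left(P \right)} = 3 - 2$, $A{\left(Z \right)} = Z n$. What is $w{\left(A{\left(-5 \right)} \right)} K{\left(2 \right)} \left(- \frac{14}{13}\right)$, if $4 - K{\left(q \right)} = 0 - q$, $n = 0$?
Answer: $- \frac{84}{13} \approx -6.4615$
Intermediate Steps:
$A{\left(Z \right)} = 0$ ($A{\left(Z \right)} = Z 0 = 0$)
$K{\left(q \right)} = 4 + q$ ($K{\left(q \right)} = 4 - \left(0 - q\right) = 4 - - q = 4 + q$)
$w{\left(P \right)} = 1$
$w{\left(A{\left(-5 \right)} \right)} K{\left(2 \right)} \left(- \frac{14}{13}\right) = 1 \left(4 + 2\right) \left(- \frac{14}{13}\right) = 1 \cdot 6 \left(\left(-14\right) \frac{1}{13}\right) = 6 \left(- \frac{14}{13}\right) = - \frac{84}{13}$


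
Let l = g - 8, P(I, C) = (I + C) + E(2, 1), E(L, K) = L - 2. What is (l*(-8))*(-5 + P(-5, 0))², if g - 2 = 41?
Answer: -28000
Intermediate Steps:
E(L, K) = -2 + L
P(I, C) = C + I (P(I, C) = (I + C) + (-2 + 2) = (C + I) + 0 = C + I)
g = 43 (g = 2 + 41 = 43)
l = 35 (l = 43 - 8 = 35)
(l*(-8))*(-5 + P(-5, 0))² = (35*(-8))*(-5 + (0 - 5))² = -280*(-5 - 5)² = -280*(-10)² = -280*100 = -28000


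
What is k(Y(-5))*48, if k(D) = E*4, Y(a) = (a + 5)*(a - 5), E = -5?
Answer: -960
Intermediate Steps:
Y(a) = (-5 + a)*(5 + a) (Y(a) = (5 + a)*(-5 + a) = (-5 + a)*(5 + a))
k(D) = -20 (k(D) = -5*4 = -20)
k(Y(-5))*48 = -20*48 = -960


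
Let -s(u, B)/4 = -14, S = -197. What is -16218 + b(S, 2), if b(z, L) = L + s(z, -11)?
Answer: -16160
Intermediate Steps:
s(u, B) = 56 (s(u, B) = -4*(-14) = 56)
b(z, L) = 56 + L (b(z, L) = L + 56 = 56 + L)
-16218 + b(S, 2) = -16218 + (56 + 2) = -16218 + 58 = -16160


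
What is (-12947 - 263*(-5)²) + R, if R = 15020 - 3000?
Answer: -7502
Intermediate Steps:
R = 12020
(-12947 - 263*(-5)²) + R = (-12947 - 263*(-5)²) + 12020 = (-12947 - 263*25) + 12020 = (-12947 - 6575) + 12020 = -19522 + 12020 = -7502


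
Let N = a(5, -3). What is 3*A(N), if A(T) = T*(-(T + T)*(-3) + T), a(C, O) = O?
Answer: 189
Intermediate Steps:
N = -3
A(T) = 7*T² (A(T) = T*(-2*T*(-3) + T) = T*(6*T + T) = T*(7*T) = 7*T²)
3*A(N) = 3*(7*(-3)²) = 3*(7*9) = 3*63 = 189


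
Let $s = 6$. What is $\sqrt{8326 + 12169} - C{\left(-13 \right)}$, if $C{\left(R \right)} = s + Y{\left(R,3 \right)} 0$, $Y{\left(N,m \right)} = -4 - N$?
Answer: $-6 + \sqrt{20495} \approx 137.16$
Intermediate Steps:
$C{\left(R \right)} = 6$ ($C{\left(R \right)} = 6 + \left(-4 - R\right) 0 = 6 + 0 = 6$)
$\sqrt{8326 + 12169} - C{\left(-13 \right)} = \sqrt{8326 + 12169} - 6 = \sqrt{20495} - 6 = -6 + \sqrt{20495}$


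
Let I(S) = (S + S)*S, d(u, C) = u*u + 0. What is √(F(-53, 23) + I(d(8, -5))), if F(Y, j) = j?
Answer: √8215 ≈ 90.637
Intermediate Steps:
d(u, C) = u² (d(u, C) = u² + 0 = u²)
I(S) = 2*S² (I(S) = (2*S)*S = 2*S²)
√(F(-53, 23) + I(d(8, -5))) = √(23 + 2*(8²)²) = √(23 + 2*64²) = √(23 + 2*4096) = √(23 + 8192) = √8215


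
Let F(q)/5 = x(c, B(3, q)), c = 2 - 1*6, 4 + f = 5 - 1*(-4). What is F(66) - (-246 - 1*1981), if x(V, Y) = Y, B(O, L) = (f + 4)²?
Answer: 2632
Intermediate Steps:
f = 5 (f = -4 + (5 - 1*(-4)) = -4 + (5 + 4) = -4 + 9 = 5)
B(O, L) = 81 (B(O, L) = (5 + 4)² = 9² = 81)
c = -4 (c = 2 - 6 = -4)
F(q) = 405 (F(q) = 5*81 = 405)
F(66) - (-246 - 1*1981) = 405 - (-246 - 1*1981) = 405 - (-246 - 1981) = 405 - 1*(-2227) = 405 + 2227 = 2632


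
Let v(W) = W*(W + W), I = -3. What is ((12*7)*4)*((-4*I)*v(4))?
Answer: 129024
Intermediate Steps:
v(W) = 2*W**2 (v(W) = W*(2*W) = 2*W**2)
((12*7)*4)*((-4*I)*v(4)) = ((12*7)*4)*((-4*(-3))*(2*4**2)) = (84*4)*(12*(2*16)) = 336*(12*32) = 336*384 = 129024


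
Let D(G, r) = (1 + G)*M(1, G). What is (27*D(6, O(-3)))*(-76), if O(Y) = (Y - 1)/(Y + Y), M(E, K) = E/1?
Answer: -14364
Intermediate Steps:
M(E, K) = E (M(E, K) = E*1 = E)
O(Y) = (-1 + Y)/(2*Y) (O(Y) = (-1 + Y)/((2*Y)) = (-1 + Y)*(1/(2*Y)) = (-1 + Y)/(2*Y))
D(G, r) = 1 + G (D(G, r) = (1 + G)*1 = 1 + G)
(27*D(6, O(-3)))*(-76) = (27*(1 + 6))*(-76) = (27*7)*(-76) = 189*(-76) = -14364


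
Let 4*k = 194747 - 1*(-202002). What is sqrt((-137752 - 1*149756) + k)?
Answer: I*sqrt(753283)/2 ≈ 433.96*I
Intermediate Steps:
k = 396749/4 (k = (194747 - 1*(-202002))/4 = (194747 + 202002)/4 = (1/4)*396749 = 396749/4 ≈ 99187.)
sqrt((-137752 - 1*149756) + k) = sqrt((-137752 - 1*149756) + 396749/4) = sqrt((-137752 - 149756) + 396749/4) = sqrt(-287508 + 396749/4) = sqrt(-753283/4) = I*sqrt(753283)/2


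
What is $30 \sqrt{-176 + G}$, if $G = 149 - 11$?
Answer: $30 i \sqrt{38} \approx 184.93 i$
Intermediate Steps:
$G = 138$
$30 \sqrt{-176 + G} = 30 \sqrt{-176 + 138} = 30 \sqrt{-38} = 30 i \sqrt{38}$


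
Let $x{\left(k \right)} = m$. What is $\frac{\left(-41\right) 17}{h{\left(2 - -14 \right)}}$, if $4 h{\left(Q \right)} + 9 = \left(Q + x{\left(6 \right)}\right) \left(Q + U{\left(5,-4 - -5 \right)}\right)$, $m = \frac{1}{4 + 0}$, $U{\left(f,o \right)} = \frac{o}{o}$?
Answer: $- \frac{11152}{1069} \approx -10.432$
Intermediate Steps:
$U{\left(f,o \right)} = 1$
$m = \frac{1}{4} \approx 0.25$
$x{\left(k \right)} = \frac{1}{4}$
$h{\left(Q \right)} = - \frac{9}{4} + \frac{\left(1 + Q\right) \left(\frac{1}{4} + Q\right)}{4}$ ($h{\left(Q \right)} = - \frac{9}{4} + \frac{\left(Q + \frac{1}{4}\right) \left(Q + 1\right)}{4} = - \frac{9}{4} + \frac{\left(\frac{1}{4} + Q\right) \left(1 + Q\right)}{4} = - \frac{9}{4} + \frac{\left(1 + Q\right) \left(\frac{1}{4} + Q\right)}{4}$)
$\frac{\left(-41\right) 17}{h{\left(2 - -14 \right)}} = \frac{\left(-41\right) 17}{- \frac{35}{16} + \frac{\left(2 - -14\right)^{2}}{4} + \frac{5 \left(2 - -14\right)}{16}} = - \frac{697}{- \frac{35}{16} + \frac{\left(2 + 14\right)^{2}}{4} + \frac{5 \left(2 + 14\right)}{16}} = - \frac{697}{- \frac{35}{16} + \frac{16^{2}}{4} + \frac{5}{16} \cdot 16} = - \frac{697}{- \frac{35}{16} + \frac{1}{4} \cdot 256 + 5} = - \frac{697}{- \frac{35}{16} + 64 + 5} = - \frac{697}{\frac{1069}{16}} = \left(-697\right) \frac{16}{1069} = - \frac{11152}{1069}$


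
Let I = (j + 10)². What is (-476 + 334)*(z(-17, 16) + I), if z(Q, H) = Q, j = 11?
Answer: -60208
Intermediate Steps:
I = 441 (I = (11 + 10)² = 21² = 441)
(-476 + 334)*(z(-17, 16) + I) = (-476 + 334)*(-17 + 441) = -142*424 = -60208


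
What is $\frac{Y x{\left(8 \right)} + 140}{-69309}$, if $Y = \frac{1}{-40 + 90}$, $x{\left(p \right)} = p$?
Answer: $- \frac{1168}{577575} \approx -0.0020222$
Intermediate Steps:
$Y = \frac{1}{50} \approx 0.02$
$\frac{Y x{\left(8 \right)} + 140}{-69309} = \frac{\frac{1}{50} \cdot 8 + 140}{-69309} = \left(\frac{4}{25} + 140\right) \left(- \frac{1}{69309}\right) = \frac{3504}{25} \left(- \frac{1}{69309}\right) = - \frac{1168}{577575}$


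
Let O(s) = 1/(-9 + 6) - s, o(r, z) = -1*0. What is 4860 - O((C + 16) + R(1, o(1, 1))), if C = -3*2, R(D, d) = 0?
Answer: 14611/3 ≈ 4870.3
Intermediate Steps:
o(r, z) = 0
C = -6
O(s) = -⅓ - s (O(s) = 1/(-3) - s = -⅓ - s)
4860 - O((C + 16) + R(1, o(1, 1))) = 4860 - (-⅓ - ((-6 + 16) + 0)) = 4860 - (-⅓ - (10 + 0)) = 4860 - (-⅓ - 1*10) = 4860 - (-⅓ - 10) = 4860 - 1*(-31/3) = 4860 + 31/3 = 14611/3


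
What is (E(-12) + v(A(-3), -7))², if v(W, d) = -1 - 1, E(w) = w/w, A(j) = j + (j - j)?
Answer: 1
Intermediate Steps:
A(j) = j (A(j) = j + 0 = j)
E(w) = 1
v(W, d) = -2
(E(-12) + v(A(-3), -7))² = (1 - 2)² = (-1)² = 1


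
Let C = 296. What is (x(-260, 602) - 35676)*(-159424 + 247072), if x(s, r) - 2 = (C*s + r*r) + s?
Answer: 21869052480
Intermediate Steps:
x(s, r) = 2 + r² + 297*s (x(s, r) = 2 + ((296*s + r*r) + s) = 2 + ((296*s + r²) + s) = 2 + ((r² + 296*s) + s) = 2 + (r² + 297*s) = 2 + r² + 297*s)
(x(-260, 602) - 35676)*(-159424 + 247072) = ((2 + 602² + 297*(-260)) - 35676)*(-159424 + 247072) = ((2 + 362404 - 77220) - 35676)*87648 = (285186 - 35676)*87648 = 249510*87648 = 21869052480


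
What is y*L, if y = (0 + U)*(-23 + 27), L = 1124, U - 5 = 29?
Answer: 152864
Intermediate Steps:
U = 34 (U = 5 + 29 = 34)
y = 136 (y = (0 + 34)*(-23 + 27) = 34*4 = 136)
y*L = 136*1124 = 152864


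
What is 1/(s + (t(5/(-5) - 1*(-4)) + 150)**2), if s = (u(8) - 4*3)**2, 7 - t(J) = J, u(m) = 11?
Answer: 1/23717 ≈ 4.2164e-5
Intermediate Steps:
t(J) = 7 - J
s = 1 (s = (11 - 4*3)**2 = (11 - 12)**2 = (-1)**2 = 1)
1/(s + (t(5/(-5) - 1*(-4)) + 150)**2) = 1/(1 + ((7 - (5/(-5) - 1*(-4))) + 150)**2) = 1/(1 + ((7 - (5*(-1/5) + 4)) + 150)**2) = 1/(1 + ((7 - (-1 + 4)) + 150)**2) = 1/(1 + ((7 - 1*3) + 150)**2) = 1/(1 + ((7 - 3) + 150)**2) = 1/(1 + (4 + 150)**2) = 1/(1 + 154**2) = 1/(1 + 23716) = 1/23717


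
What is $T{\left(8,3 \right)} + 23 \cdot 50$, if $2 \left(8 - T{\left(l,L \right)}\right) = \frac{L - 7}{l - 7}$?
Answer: $1160$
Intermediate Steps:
$T{\left(l,L \right)} = 8 - \frac{-7 + L}{2 \left(-7 + l\right)}$ ($T{\left(l,L \right)} = 8 - \frac{\left(L - 7\right) \frac{1}{l - 7}}{2} = 8 - \frac{\left(-7 + L\right) \frac{1}{-7 + l}}{2} = 8 - \frac{\frac{1}{-7 + l} \left(-7 + L\right)}{2} = 8 - \frac{-7 + L}{2 \left(-7 + l\right)}$)
$T{\left(8,3 \right)} + 23 \cdot 50 = \frac{-105 - 3 + 16 \cdot 8}{2 \left(-7 + 8\right)} + 23 \cdot 50 = \frac{-105 - 3 + 128}{2 \cdot 1} + 1150 = \frac{1}{2} \cdot 1 \cdot 20 + 1150 = 10 + 1150 = 1160$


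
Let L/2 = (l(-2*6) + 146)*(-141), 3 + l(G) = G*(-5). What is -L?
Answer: 57246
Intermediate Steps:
l(G) = -3 - 5*G (l(G) = -3 + G*(-5) = -3 - 5*G)
L = -57246 (L = 2*(((-3 - (-10)*6) + 146)*(-141)) = 2*(((-3 - 5*(-12)) + 146)*(-141)) = 2*(((-3 + 60) + 146)*(-141)) = 2*((57 + 146)*(-141)) = 2*(203*(-141)) = 2*(-28623) = -57246)
-L = -1*(-57246) = 57246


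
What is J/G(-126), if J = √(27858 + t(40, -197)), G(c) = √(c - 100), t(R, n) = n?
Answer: -I*√6251386/226 ≈ -11.063*I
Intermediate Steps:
G(c) = √(-100 + c)
J = √27661 (J = √(27858 - 197) = √27661 ≈ 166.32)
J/G(-126) = √27661/(√(-100 - 126)) = √27661/(√(-226)) = √27661/((I*√226)) = √27661*(-I*√226/226) = -I*√6251386/226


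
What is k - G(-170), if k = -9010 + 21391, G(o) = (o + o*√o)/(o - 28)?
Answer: 1225634/99 - 85*I*√170/99 ≈ 12380.0 - 11.195*I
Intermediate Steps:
G(o) = (o + o^(3/2))/(-28 + o)
k = 12381
k - G(-170) = 12381 - (-170 + (-170)^(3/2))/(-28 - 170) = 12381 - (-170 - 170*I*√170)/(-198) = 12381 - (-1)*(-170 - 170*I*√170)/198 = 12381 - (85/99 + 85*I*√170/99) = 12381 + (-85/99 - 85*I*√170/99) = 1225634/99 - 85*I*√170/99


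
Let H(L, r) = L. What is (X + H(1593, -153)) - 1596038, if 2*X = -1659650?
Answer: -2424270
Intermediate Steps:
X = -829825 (X = (½)*(-1659650) = -829825)
(X + H(1593, -153)) - 1596038 = (-829825 + 1593) - 1596038 = -828232 - 1596038 = -2424270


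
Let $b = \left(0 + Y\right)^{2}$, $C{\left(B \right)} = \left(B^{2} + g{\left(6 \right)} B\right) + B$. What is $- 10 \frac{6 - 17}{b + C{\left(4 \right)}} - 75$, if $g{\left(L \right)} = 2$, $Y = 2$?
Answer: $- \frac{1145}{16} \approx -71.563$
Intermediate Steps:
$C{\left(B \right)} = B^{2} + 3 B$ ($C{\left(B \right)} = \left(B^{2} + 2 B\right) + B = B^{2} + 3 B$)
$b = 4$ ($b = \left(0 + 2\right)^{2} = 2^{2} = 4$)
$- 10 \frac{6 - 17}{b + C{\left(4 \right)}} - 75 = - 10 \frac{6 - 17}{4 + 4 \left(3 + 4\right)} - 75 = - 10 \left(- \frac{11}{4 + 4 \cdot 7}\right) - 75 = - 10 \left(- \frac{11}{4 + 28}\right) - 75 = - 10 \left(- \frac{11}{32}\right) - 75 = - 10 \left(\left(-11\right) \frac{1}{32}\right) - 75 = \left(-10\right) \left(- \frac{11}{32}\right) - 75 = \frac{55}{16} - 75 = - \frac{1145}{16}$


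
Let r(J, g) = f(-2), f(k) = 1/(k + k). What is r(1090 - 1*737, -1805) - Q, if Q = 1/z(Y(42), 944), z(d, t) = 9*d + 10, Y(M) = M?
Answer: -49/194 ≈ -0.25258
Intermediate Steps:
f(k) = 1/(2*k)
r(J, g) = -¼ (r(J, g) = (½)/(-2) = (½)*(-½) = -¼)
z(d, t) = 10 + 9*d
Q = 1/388 (Q = 1/(10 + 9*42) = 1/(10 + 378) = 1/388 ≈ 0.0025773)
r(1090 - 1*737, -1805) - Q = -¼ - 1*1/388 = -¼ - 1/388 = -49/194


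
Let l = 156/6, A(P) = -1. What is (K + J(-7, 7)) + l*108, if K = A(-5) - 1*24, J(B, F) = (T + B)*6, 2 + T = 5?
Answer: 2759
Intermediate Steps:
T = 3 (T = -2 + 5 = 3)
J(B, F) = 18 + 6*B (J(B, F) = (3 + B)*6 = 18 + 6*B)
K = -25 (K = -1 - 1*24 = -1 - 24 = -25)
l = 26 (l = 156*(1/6) = 26)
(K + J(-7, 7)) + l*108 = (-25 + (18 + 6*(-7))) + 26*108 = (-25 + (18 - 42)) + 2808 = (-25 - 24) + 2808 = -49 + 2808 = 2759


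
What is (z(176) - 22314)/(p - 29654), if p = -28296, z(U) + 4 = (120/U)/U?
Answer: 86415281/224382400 ≈ 0.38513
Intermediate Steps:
z(U) = -4 + 120/U² (z(U) = -4 + (120/U)/U = -4 + 120/U²)
(z(176) - 22314)/(p - 29654) = ((-4 + 120/176²) - 22314)/(-28296 - 29654) = ((-4 + 120*(1/30976)) - 22314)/(-57950) = ((-4 + 15/3872) - 22314)*(-1/57950) = (-15473/3872 - 22314)*(-1/57950) = -86415281/3872*(-1/57950) = 86415281/224382400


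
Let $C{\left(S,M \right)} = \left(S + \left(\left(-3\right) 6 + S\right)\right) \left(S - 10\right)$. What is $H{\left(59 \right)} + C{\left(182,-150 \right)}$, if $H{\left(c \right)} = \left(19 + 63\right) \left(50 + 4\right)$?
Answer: $63940$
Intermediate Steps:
$C{\left(S,M \right)} = \left(-18 + 2 S\right) \left(-10 + S\right)$ ($C{\left(S,M \right)} = \left(S + \left(-18 + S\right)\right) \left(-10 + S\right) = \left(-18 + 2 S\right) \left(-10 + S\right)$)
$H{\left(c \right)} = 4428$ ($H{\left(c \right)} = 82 \cdot 54 = 4428$)
$H{\left(59 \right)} + C{\left(182,-150 \right)} = 4428 + \left(180 - 6916 + 2 \cdot 182^{2}\right) = 4428 + \left(180 - 6916 + 2 \cdot 33124\right) = 4428 + \left(180 - 6916 + 66248\right) = 4428 + 59512 = 63940$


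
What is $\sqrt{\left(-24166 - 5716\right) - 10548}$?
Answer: $i \sqrt{40430} \approx 201.07 i$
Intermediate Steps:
$\sqrt{\left(-24166 - 5716\right) - 10548} = \sqrt{-29882 - 10548} = \sqrt{-40430} = i \sqrt{40430}$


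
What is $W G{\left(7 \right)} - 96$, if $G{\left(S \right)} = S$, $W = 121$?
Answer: $751$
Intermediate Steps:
$W G{\left(7 \right)} - 96 = 121 \cdot 7 - 96 = 847 - 96 = 751$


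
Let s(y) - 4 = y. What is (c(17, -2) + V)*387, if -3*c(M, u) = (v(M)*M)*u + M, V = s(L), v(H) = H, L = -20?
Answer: 66177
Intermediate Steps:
s(y) = 4 + y
V = -16 (V = 4 - 20 = -16)
c(M, u) = -M/3 - u*M²/3 (c(M, u) = -((M*M)*u + M)/3 = -(M²*u + M)/3 = -(u*M² + M)/3 = -(M + u*M²)/3 = -M/3 - u*M²/3)
(c(17, -2) + V)*387 = (-⅓*17*(1 + 17*(-2)) - 16)*387 = (-⅓*17*(1 - 34) - 16)*387 = (-⅓*17*(-33) - 16)*387 = (187 - 16)*387 = 171*387 = 66177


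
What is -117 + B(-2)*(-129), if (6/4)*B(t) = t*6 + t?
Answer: 1087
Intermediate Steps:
B(t) = 14*t/3 (B(t) = 2*(t*6 + t)/3 = 2*(6*t + t)/3 = 2*(7*t)/3 = 14*t/3)
-117 + B(-2)*(-129) = -117 + ((14/3)*(-2))*(-129) = -117 - 28/3*(-129) = -117 + 1204 = 1087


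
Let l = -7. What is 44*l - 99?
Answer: -407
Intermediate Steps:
44*l - 99 = 44*(-7) - 99 = -308 - 99 = -407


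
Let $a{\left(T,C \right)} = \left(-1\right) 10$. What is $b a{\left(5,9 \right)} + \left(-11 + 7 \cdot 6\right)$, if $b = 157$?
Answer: $-1539$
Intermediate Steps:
$a{\left(T,C \right)} = -10$
$b a{\left(5,9 \right)} + \left(-11 + 7 \cdot 6\right) = 157 \left(-10\right) + \left(-11 + 7 \cdot 6\right) = -1570 + \left(-11 + 42\right) = -1570 + 31 = -1539$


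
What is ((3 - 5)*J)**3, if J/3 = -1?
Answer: 216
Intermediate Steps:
J = -3 (J = 3*(-1) = -3)
((3 - 5)*J)**3 = ((3 - 5)*(-3))**3 = (-2*(-3))**3 = 6**3 = 216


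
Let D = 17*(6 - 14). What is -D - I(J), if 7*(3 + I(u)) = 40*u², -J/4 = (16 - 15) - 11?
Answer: -63027/7 ≈ -9003.9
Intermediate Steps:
J = 40 (J = -4*((16 - 15) - 11) = -4*(1 - 11) = -4*(-10) = 40)
I(u) = -3 + 40*u²/7 (I(u) = -3 + (40*u²)/7 = -3 + 40*u²/7)
D = -136 (D = 17*(-8) = -136)
-D - I(J) = -1*(-136) - (-3 + (40/7)*40²) = 136 - (-3 + (40/7)*1600) = 136 - (-3 + 64000/7) = 136 - 1*63979/7 = 136 - 63979/7 = -63027/7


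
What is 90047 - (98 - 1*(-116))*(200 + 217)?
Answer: 809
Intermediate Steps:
90047 - (98 - 1*(-116))*(200 + 217) = 90047 - (98 + 116)*417 = 90047 - 214*417 = 90047 - 1*89238 = 90047 - 89238 = 809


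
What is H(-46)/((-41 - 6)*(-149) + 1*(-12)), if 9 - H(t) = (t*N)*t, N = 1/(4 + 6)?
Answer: -1013/34955 ≈ -0.028980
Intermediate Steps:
N = ⅒ (N = 1/10 = ⅒ ≈ 0.10000)
H(t) = 9 - t²/10 (H(t) = 9 - t*(⅒)*t = 9 - t/10*t = 9 - t²/10)
H(-46)/((-41 - 6)*(-149) + 1*(-12)) = (9 - ⅒*(-46)²)/((-41 - 6)*(-149) + 1*(-12)) = (9 - ⅒*2116)/(-47*(-149) - 12) = (9 - 1058/5)/(7003 - 12) = -1013/5/6991 = -1013/5*1/6991 = -1013/34955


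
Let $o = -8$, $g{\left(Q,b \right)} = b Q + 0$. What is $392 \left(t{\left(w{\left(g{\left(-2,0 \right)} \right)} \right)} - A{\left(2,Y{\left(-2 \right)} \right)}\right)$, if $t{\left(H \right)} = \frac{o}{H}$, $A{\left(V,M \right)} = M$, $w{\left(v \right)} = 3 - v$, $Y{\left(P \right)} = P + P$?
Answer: $\frac{1568}{3} \approx 522.67$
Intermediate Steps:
$g{\left(Q,b \right)} = Q b$ ($g{\left(Q,b \right)} = Q b + 0 = Q b$)
$Y{\left(P \right)} = 2 P$
$t{\left(H \right)} = - \frac{8}{H}$
$392 \left(t{\left(w{\left(g{\left(-2,0 \right)} \right)} \right)} - A{\left(2,Y{\left(-2 \right)} \right)}\right) = 392 \left(- \frac{8}{3 - \left(-2\right) 0} - 2 \left(-2\right)\right) = 392 \left(- \frac{8}{3 - 0} - -4\right) = 392 \left(- \frac{8}{3 + 0} + 4\right) = 392 \left(- \frac{8}{3} + 4\right) = 392 \cdot \frac{4}{3} = \frac{1568}{3}$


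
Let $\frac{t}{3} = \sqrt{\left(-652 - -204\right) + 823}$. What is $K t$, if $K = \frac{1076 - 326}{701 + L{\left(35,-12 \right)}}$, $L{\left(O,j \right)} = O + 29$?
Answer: $\frac{250 \sqrt{15}}{17} \approx 56.956$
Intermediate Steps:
$L{\left(O,j \right)} = 29 + O$
$t = 15 \sqrt{15}$ ($t = 3 \sqrt{\left(-652 - -204\right) + 823} = 3 \sqrt{\left(-652 + 204\right) + 823} = 3 \sqrt{-448 + 823} = 3 \sqrt{375} = 3 \cdot 5 \sqrt{15} = 15 \sqrt{15} \approx 58.095$)
$K = \frac{50}{51}$ ($K = \frac{1076 - 326}{701 + \left(29 + 35\right)} = \frac{750}{701 + 64} = \frac{750}{765} = 750 \cdot \frac{1}{765} = \frac{50}{51} \approx 0.98039$)
$K t = \frac{50 \cdot 15 \sqrt{15}}{51} = \frac{250 \sqrt{15}}{17}$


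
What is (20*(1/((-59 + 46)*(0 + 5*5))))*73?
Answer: -292/65 ≈ -4.4923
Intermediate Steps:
(20*(1/((-59 + 46)*(0 + 5*5))))*73 = (20*(1/((-13)*(0 + 25))))*73 = (20*(-1/13/25))*73 = (20*(-1/13*1/25))*73 = (20*(-1/325))*73 = -4/65*73 = -292/65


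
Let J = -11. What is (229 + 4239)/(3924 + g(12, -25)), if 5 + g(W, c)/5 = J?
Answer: 1117/961 ≈ 1.1623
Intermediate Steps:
g(W, c) = -80 (g(W, c) = -25 + 5*(-11) = -25 - 55 = -80)
(229 + 4239)/(3924 + g(12, -25)) = (229 + 4239)/(3924 - 80) = 4468/3844 = 4468*(1/3844) = 1117/961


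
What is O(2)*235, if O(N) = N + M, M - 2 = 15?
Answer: 4465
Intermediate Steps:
M = 17 (M = 2 + 15 = 17)
O(N) = 17 + N (O(N) = N + 17 = 17 + N)
O(2)*235 = (17 + 2)*235 = 19*235 = 4465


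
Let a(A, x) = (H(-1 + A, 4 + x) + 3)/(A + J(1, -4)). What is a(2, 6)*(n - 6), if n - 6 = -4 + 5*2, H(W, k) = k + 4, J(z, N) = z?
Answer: 34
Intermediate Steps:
H(W, k) = 4 + k
a(A, x) = (11 + x)/(1 + A) (a(A, x) = ((4 + (4 + x)) + 3)/(A + 1) = ((8 + x) + 3)/(1 + A) = (11 + x)/(1 + A))
n = 12 (n = 6 + (-4 + 5*2) = 6 + (-4 + 10) = 6 + 6 = 12)
a(2, 6)*(n - 6) = ((11 + 6)/(1 + 2))*(12 - 6) = (17/3)*6 = 34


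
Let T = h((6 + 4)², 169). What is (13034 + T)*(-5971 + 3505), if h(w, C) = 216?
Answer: -32674500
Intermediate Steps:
T = 216
(13034 + T)*(-5971 + 3505) = (13034 + 216)*(-5971 + 3505) = 13250*(-2466) = -32674500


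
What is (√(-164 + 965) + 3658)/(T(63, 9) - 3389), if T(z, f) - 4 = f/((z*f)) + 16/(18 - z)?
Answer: -576135/533191 - 945*√89/1066382 ≈ -1.0889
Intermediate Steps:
T(z, f) = 4 + 1/z + 16/(18 - z) (T(z, f) = 4 + (f/((z*f)) + 16/(18 - z)) = 4 + (f/((f*z)) + 16/(18 - z)) = 4 + (f*(1/(f*z)) + 16/(18 - z)) = 4 + (1/z + 16/(18 - z)) = 4 + 1/z + 16/(18 - z))
(√(-164 + 965) + 3658)/(T(63, 9) - 3389) = (√(-164 + 965) + 3658)/((-18 - 87*63 + 4*63²)/(63*(-18 + 63)) - 3389) = (√801 + 3658)/((1/63)*(-18 - 5481 + 4*3969)/45 - 3389) = (3*√89 + 3658)/((1/63)*(1/45)*(-18 - 5481 + 15876) - 3389) = (3658 + 3*√89)/((1/63)*(1/45)*10377 - 3389) = (3658 + 3*√89)/(1153/315 - 3389) = (3658 + 3*√89)/(-1066382/315) = (3658 + 3*√89)*(-315/1066382) = -576135/533191 - 945*√89/1066382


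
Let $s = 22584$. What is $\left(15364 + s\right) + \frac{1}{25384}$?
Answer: $\frac{963272033}{25384} \approx 37948.0$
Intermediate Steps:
$\left(15364 + s\right) + \frac{1}{25384} = \left(15364 + 22584\right) + \frac{1}{25384} = 37948 + \frac{1}{25384} = \frac{963272033}{25384}$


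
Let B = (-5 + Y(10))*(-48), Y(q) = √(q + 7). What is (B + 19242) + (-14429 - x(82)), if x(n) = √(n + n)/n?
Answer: 5053 - 48*√17 - √41/41 ≈ 4854.9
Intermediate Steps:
Y(q) = √(7 + q)
B = 240 - 48*√17 (B = (-5 + √(7 + 10))*(-48) = (-5 + √17)*(-48) = 240 - 48*√17 ≈ 42.091)
x(n) = √2/√n (x(n) = √(2*n)/n = (√2*√n)/n = √2/√n)
(B + 19242) + (-14429 - x(82)) = ((240 - 48*√17) + 19242) + (-14429 - √2/√82) = (19482 - 48*√17) + (-14429 - √2*√82/82) = (19482 - 48*√17) + (-14429 - √41/41) = 5053 - 48*√17 - √41/41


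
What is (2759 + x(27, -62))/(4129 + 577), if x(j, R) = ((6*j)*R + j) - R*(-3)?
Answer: -3722/2353 ≈ -1.5818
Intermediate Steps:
x(j, R) = j + 3*R + 6*R*j (x(j, R) = (6*R*j + j) - (-3)*R = (j + 6*R*j) + 3*R = j + 3*R + 6*R*j)
(2759 + x(27, -62))/(4129 + 577) = (2759 + (27 + 3*(-62) + 6*(-62)*27))/(4129 + 577) = (2759 + (27 - 186 - 10044))/4706 = (2759 - 10203)*(1/4706) = -7444*1/4706 = -3722/2353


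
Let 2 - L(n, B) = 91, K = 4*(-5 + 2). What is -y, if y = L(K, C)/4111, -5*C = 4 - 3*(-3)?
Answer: 89/4111 ≈ 0.021649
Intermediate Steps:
K = -12 (K = 4*(-3) = -12)
C = -13/5 (C = -(4 - 3*(-3))/5 = -(4 + 9)/5 = -⅕*13 = -13/5 ≈ -2.6000)
L(n, B) = -89 (L(n, B) = 2 - 1*91 = 2 - 91 = -89)
y = -89/4111 ≈ -0.021649
-y = -1*(-89/4111) = 89/4111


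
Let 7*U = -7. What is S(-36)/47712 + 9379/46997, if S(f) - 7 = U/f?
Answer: 16121560769/80723551104 ≈ 0.19971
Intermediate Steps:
U = -1 (U = (⅐)*(-7) = -1)
S(f) = 7 - 1/f
S(-36)/47712 + 9379/46997 = (7 - 1/(-36))/47712 + 9379/46997 = (7 - 1*(-1/36))*(1/47712) + 9379*(1/46997) = (7 + 1/36)*(1/47712) + 9379/46997 = (253/36)*(1/47712) + 9379/46997 = 253/1717632 + 9379/46997 = 16121560769/80723551104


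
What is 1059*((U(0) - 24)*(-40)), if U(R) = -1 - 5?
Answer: 1270800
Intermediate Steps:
U(R) = -6
1059*((U(0) - 24)*(-40)) = 1059*((-6 - 24)*(-40)) = 1059*(-30*(-40)) = 1059*1200 = 1270800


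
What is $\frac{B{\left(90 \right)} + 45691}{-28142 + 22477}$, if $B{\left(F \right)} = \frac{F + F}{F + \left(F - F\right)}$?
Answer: $- \frac{45693}{5665} \approx -8.0658$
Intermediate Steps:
$B{\left(F \right)} = 2$ ($B{\left(F \right)} = \frac{2 F}{F + 0} = \frac{2 F}{F} = 2$)
$\frac{B{\left(90 \right)} + 45691}{-28142 + 22477} = \frac{2 + 45691}{-28142 + 22477} = \frac{45693}{-5665} = 45693 \left(- \frac{1}{5665}\right) = - \frac{45693}{5665}$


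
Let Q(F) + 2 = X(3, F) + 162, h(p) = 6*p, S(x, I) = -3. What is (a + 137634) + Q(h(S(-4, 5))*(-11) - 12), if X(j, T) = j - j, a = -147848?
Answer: -10054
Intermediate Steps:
X(j, T) = 0
Q(F) = 160 (Q(F) = -2 + (0 + 162) = -2 + 162 = 160)
(a + 137634) + Q(h(S(-4, 5))*(-11) - 12) = (-147848 + 137634) + 160 = -10214 + 160 = -10054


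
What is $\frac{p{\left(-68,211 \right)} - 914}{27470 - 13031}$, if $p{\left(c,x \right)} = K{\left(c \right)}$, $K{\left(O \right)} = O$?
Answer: $- \frac{982}{14439} \approx -0.06801$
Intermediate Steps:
$p{\left(c,x \right)} = c$
$\frac{p{\left(-68,211 \right)} - 914}{27470 - 13031} = \frac{-68 - 914}{27470 - 13031} = - \frac{982}{14439}$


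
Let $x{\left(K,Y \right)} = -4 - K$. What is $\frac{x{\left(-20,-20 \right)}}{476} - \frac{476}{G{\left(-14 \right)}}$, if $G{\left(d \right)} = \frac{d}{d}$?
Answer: $- \frac{56640}{119} \approx -475.97$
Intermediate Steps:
$G{\left(d \right)} = 1$
$\frac{x{\left(-20,-20 \right)}}{476} - \frac{476}{G{\left(-14 \right)}} = \frac{-4 - -20}{476} - \frac{476}{1} = \left(-4 + 20\right) \frac{1}{476} - 476 = 16 \cdot \frac{1}{476} - 476 = \frac{4}{119} - 476 = - \frac{56640}{119}$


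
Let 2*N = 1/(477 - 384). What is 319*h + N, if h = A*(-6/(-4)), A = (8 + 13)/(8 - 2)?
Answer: 623009/372 ≈ 1674.8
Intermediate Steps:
A = 7/2 (A = 21/6 = 21*(⅙) = 7/2 ≈ 3.5000)
N = 1/186 (N = 1/(2*(477 - 384)) = (½)/93 = (½)*(1/93) = 1/186 ≈ 0.0053763)
h = 21/4 (h = 7*(-6/(-4))/2 = 7*(-6*(-¼))/2 = (7/2)*(3/2) = 21/4 ≈ 5.2500)
319*h + N = 319*(21/4) + 1/186 = 6699/4 + 1/186 = 623009/372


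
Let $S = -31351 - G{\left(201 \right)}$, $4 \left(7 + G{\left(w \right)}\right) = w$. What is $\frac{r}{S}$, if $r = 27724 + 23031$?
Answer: $- \frac{203020}{125577} \approx -1.6167$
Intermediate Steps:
$r = 50755$
$G{\left(w \right)} = -7 + \frac{w}{4}$
$S = - \frac{125577}{4}$ ($S = -31351 - \left(-7 + \frac{1}{4} \cdot 201\right) = -31351 - \left(-7 + \frac{201}{4}\right) = -31351 - \frac{173}{4} = - \frac{125577}{4} \approx -31394.0$)
$\frac{r}{S} = \frac{50755}{- \frac{125577}{4}} = 50755 \left(- \frac{4}{125577}\right) = - \frac{203020}{125577}$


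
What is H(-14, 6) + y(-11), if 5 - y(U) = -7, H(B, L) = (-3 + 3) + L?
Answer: 18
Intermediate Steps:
H(B, L) = L (H(B, L) = 0 + L = L)
y(U) = 12 (y(U) = 5 - 1*(-7) = 5 + 7 = 12)
H(-14, 6) + y(-11) = 6 + 12 = 18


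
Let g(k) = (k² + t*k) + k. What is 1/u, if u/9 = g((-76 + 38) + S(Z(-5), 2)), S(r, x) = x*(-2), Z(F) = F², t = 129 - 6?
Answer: -1/30996 ≈ -3.2262e-5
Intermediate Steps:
t = 123
S(r, x) = -2*x
g(k) = k² + 124*k (g(k) = (k² + 123*k) + k = k² + 124*k)
u = -30996 (u = 9*(((-76 + 38) - 2*2)*(124 + ((-76 + 38) - 2*2))) = 9*((-38 - 4)*(124 + (-38 - 4))) = 9*(-42*(124 - 42)) = 9*(-42*82) = 9*(-3444) = -30996)
1/u = 1/(-30996) = -1/30996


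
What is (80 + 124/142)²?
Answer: 32970564/5041 ≈ 6540.5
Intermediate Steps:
(80 + 124/142)² = (80 + 124*(1/142))² = (80 + 62/71)² = (5742/71)² = 32970564/5041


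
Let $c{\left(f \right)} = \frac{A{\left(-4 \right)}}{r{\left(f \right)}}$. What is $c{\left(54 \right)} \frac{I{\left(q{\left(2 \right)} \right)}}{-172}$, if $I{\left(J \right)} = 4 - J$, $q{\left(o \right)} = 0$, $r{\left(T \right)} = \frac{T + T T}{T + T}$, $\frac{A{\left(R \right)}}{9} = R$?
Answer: $\frac{72}{2365} \approx 0.030444$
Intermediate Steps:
$A{\left(R \right)} = 9 R$
$r{\left(T \right)} = \frac{T + T^{2}}{2 T}$
$c{\left(f \right)} = - \frac{36}{\frac{1}{2} + \frac{f}{2}}$ ($c{\left(f \right)} = \frac{9 \left(-4\right)}{\frac{1}{2} + \frac{f}{2}} = - \frac{36}{\frac{1}{2} + \frac{f}{2}}$)
$c{\left(54 \right)} \frac{I{\left(q{\left(2 \right)} \right)}}{-172} = - \frac{72}{1 + 54} \frac{4 - 0}{-172} = - \frac{72}{55} \left(4 + 0\right) \left(- \frac{1}{172}\right) = \left(-72\right) \frac{1}{55} \cdot 4 \left(- \frac{1}{172}\right) = \left(- \frac{72}{55}\right) \left(- \frac{1}{43}\right) = \frac{72}{2365}$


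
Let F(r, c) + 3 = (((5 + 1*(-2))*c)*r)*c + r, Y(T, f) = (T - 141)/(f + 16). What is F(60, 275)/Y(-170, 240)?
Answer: -3484814592/311 ≈ -1.1205e+7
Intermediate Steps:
Y(T, f) = (-141 + T)/(16 + f)
F(r, c) = -3 + r + 3*r*c**2 (F(r, c) = -3 + ((((5 + 1*(-2))*c)*r)*c + r) = -3 + ((((5 - 2)*c)*r)*c + r) = -3 + (((3*c)*r)*c + r) = -3 + ((3*c*r)*c + r) = -3 + (3*r*c**2 + r) = -3 + (r + 3*r*c**2) = -3 + r + 3*r*c**2)
F(60, 275)/Y(-170, 240) = (-3 + 60 + 3*60*275**2)/(((-141 - 170)/(16 + 240))) = (-3 + 60 + 3*60*75625)/((-311/256)) = (-3 + 60 + 13612500)/(((1/256)*(-311))) = 13612557/(-311/256) = 13612557*(-256/311) = -3484814592/311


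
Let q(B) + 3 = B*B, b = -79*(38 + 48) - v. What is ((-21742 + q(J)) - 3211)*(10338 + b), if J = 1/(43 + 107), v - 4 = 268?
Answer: -459315179182/5625 ≈ -8.1656e+7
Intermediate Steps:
v = 272 (v = 4 + 268 = 272)
b = -7066 (b = -79*(38 + 48) - 1*272 = -79*86 - 272 = -6794 - 272 = -7066)
J = 1/150 ≈ 0.0066667
q(B) = -3 + B**2 (q(B) = -3 + B*B = -3 + B**2)
((-21742 + q(J)) - 3211)*(10338 + b) = ((-21742 + (-3 + (1/150)**2)) - 3211)*(10338 - 7066) = ((-21742 + (-3 + 1/22500)) - 3211)*3272 = ((-21742 - 67499/22500) - 3211)*3272 = (-489262499/22500 - 3211)*3272 = -561509999/22500*3272 = -459315179182/5625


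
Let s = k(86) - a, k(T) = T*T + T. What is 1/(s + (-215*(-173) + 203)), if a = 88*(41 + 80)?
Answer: 1/34232 ≈ 2.9212e-5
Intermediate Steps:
k(T) = T + T**2 (k(T) = T**2 + T = T + T**2)
a = 10648 (a = 88*121 = 10648)
s = -3166 (s = 86*(1 + 86) - 1*10648 = 86*87 - 10648 = 7482 - 10648 = -3166)
1/(s + (-215*(-173) + 203)) = 1/(-3166 + (-215*(-173) + 203)) = 1/(-3166 + (37195 + 203)) = 1/(-3166 + 37398) = 1/34232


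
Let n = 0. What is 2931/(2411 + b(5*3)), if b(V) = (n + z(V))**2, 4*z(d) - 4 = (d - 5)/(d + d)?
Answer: 422064/347353 ≈ 1.2151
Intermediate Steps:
z(d) = 1 + (-5 + d)/(8*d) (z(d) = 1 + ((d - 5)/(d + d))/4 = 1 + ((-5 + d)/((2*d)))/4 = 1 + ((-5 + d)*(1/(2*d)))/4 = 1 + ((-5 + d)/(2*d))/4 = 1 + (-5 + d)/(8*d))
b(V) = (-5 + 9*V)**2/(64*V**2) (b(V) = (0 + (-5 + 9*V)/(8*V))**2 = ((-5 + 9*V)/(8*V))**2 = (-5 + 9*V)**2/(64*V**2))
2931/(2411 + b(5*3)) = 2931/(2411 + (-5 + 9*(5*3))**2/(64*(5*3)**2)) = 2931/(2411 + (1/64)*(-5 + 9*15)**2/15**2) = 2931/(2411 + (1/64)*(1/225)*(-5 + 135)**2) = 2931/(2411 + (1/64)*(1/225)*130**2) = 2931/(2411 + (1/64)*(1/225)*16900) = 2931/(2411 + 169/144) = 2931/(347353/144) = 2931*(144/347353) = 422064/347353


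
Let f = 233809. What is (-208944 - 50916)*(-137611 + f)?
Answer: -24998012280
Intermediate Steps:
(-208944 - 50916)*(-137611 + f) = (-208944 - 50916)*(-137611 + 233809) = -259860*96198 = -24998012280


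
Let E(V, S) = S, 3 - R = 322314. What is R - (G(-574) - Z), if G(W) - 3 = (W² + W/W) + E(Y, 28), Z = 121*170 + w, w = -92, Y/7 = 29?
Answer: -631341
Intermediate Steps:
Y = 203 (Y = 7*29 = 203)
R = -322311 (R = 3 - 1*322314 = 3 - 322314 = -322311)
Z = 20478 (Z = 121*170 - 92 = 20570 - 92 = 20478)
G(W) = 32 + W² (G(W) = 3 + ((W² + W/W) + 28) = 3 + ((W² + 1) + 28) = 3 + ((1 + W²) + 28) = 3 + (29 + W²) = 32 + W²)
R - (G(-574) - Z) = -322311 - ((32 + (-574)²) - 1*20478) = -322311 - ((32 + 329476) - 20478) = -322311 - (329508 - 20478) = -322311 - 1*309030 = -322311 - 309030 = -631341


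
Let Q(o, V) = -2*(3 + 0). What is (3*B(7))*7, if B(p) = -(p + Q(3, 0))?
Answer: -21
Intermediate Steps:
Q(o, V) = -6 (Q(o, V) = -2*3 = -6)
B(p) = 6 - p (B(p) = -(p - 6) = -(-6 + p) = 6 - p)
(3*B(7))*7 = (3*(6 - 1*7))*7 = (3*(6 - 7))*7 = (3*(-1))*7 = -3*7 = -21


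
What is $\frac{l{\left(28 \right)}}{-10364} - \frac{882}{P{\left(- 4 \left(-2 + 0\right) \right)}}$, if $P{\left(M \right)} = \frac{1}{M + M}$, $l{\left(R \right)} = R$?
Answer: $- \frac{36564199}{2591} \approx -14112.0$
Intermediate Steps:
$P{\left(M \right)} = \frac{1}{2 M}$
$\frac{l{\left(28 \right)}}{-10364} - \frac{882}{P{\left(- 4 \left(-2 + 0\right) \right)}} = \frac{28}{-10364} - \frac{882}{\frac{1}{2} \frac{1}{\left(-4\right) \left(-2 + 0\right)}} = 28 \left(- \frac{1}{10364}\right) - \frac{882}{\frac{1}{2} \frac{1}{\left(-4\right) \left(-2\right)}} = - \frac{7}{2591} - \frac{882}{\frac{1}{2} \cdot \frac{1}{8}} = - \frac{7}{2591} - 882 \frac{1}{\frac{1}{16}} = - \frac{7}{2591} - 14112 = - \frac{36564199}{2591}$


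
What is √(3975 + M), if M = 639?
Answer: √4614 ≈ 67.926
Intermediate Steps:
√(3975 + M) = √(3975 + 639) = √4614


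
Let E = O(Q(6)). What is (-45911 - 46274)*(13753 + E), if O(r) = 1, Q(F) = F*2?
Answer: -1267912490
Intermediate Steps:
Q(F) = 2*F
E = 1
(-45911 - 46274)*(13753 + E) = (-45911 - 46274)*(13753 + 1) = -92185*13754 = -1267912490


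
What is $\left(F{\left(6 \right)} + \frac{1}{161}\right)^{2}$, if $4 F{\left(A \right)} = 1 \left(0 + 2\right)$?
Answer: $\frac{26569}{103684} \approx 0.25625$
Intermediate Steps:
$F{\left(A \right)} = \frac{1}{2}$ ($F{\left(A \right)} = \frac{1 \left(0 + 2\right)}{4} = \frac{1 \cdot 2}{4} = \frac{1}{4} \cdot 2 = \frac{1}{2}$)
$\left(F{\left(6 \right)} + \frac{1}{161}\right)^{2} = \left(\frac{1}{2} + \frac{1}{161}\right)^{2} = \left(\frac{163}{322}\right)^{2} = \frac{26569}{103684}$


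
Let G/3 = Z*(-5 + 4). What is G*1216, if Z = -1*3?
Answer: 10944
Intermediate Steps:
Z = -3
G = 9 (G = 3*(-3*(-5 + 4)) = 3*(-3*(-1)) = 3*3 = 9)
G*1216 = 9*1216 = 10944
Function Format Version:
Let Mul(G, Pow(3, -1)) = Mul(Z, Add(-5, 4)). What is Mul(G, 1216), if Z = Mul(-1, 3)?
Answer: 10944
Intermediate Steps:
Z = -3
G = 9 (G = Mul(3, Mul(-3, Add(-5, 4))) = Mul(3, Mul(-3, -1)) = Mul(3, 3) = 9)
Mul(G, 1216) = Mul(9, 1216) = 10944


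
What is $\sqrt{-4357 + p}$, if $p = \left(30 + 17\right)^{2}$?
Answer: $2 i \sqrt{537} \approx 46.346 i$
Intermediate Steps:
$p = 2209$ ($p = 47^{2} = 2209$)
$\sqrt{-4357 + p} = \sqrt{-4357 + 2209} = \sqrt{-2148} = 2 i \sqrt{537}$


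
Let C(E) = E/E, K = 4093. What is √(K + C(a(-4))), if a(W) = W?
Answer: √4094 ≈ 63.984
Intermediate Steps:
C(E) = 1
√(K + C(a(-4))) = √(4093 + 1) = √4094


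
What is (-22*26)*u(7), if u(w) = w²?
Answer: -28028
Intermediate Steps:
(-22*26)*u(7) = -22*26*7² = -572*49 = -28028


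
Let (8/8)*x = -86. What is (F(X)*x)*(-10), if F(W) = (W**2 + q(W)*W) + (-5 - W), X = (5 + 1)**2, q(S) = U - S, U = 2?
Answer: 26660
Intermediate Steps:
x = -86
q(S) = 2 - S
X = 36 (X = 6**2 = 36)
F(W) = -5 + W**2 - W + W*(2 - W) (F(W) = (W**2 + (2 - W)*W) + (-5 - W) = (W**2 + W*(2 - W)) + (-5 - W) = -5 + W**2 - W + W*(2 - W))
(F(X)*x)*(-10) = ((-5 + 36)*(-86))*(-10) = (31*(-86))*(-10) = -2666*(-10) = 26660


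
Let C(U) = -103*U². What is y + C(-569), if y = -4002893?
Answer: -37350276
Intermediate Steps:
y + C(-569) = -4002893 - 103*(-569)² = -4002893 - 103*323761 = -4002893 - 33347383 = -37350276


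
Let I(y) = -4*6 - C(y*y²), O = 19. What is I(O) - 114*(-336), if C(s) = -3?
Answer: 38283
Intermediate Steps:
I(y) = -21 (I(y) = -4*6 - 1*(-3) = -24 + 3 = -21)
I(O) - 114*(-336) = -21 - 114*(-336) = -21 + 38304 = 38283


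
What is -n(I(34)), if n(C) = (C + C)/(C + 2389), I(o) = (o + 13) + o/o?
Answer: -96/2437 ≈ -0.039393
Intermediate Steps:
I(o) = 14 + o (I(o) = (13 + o) + 1 = 14 + o)
n(C) = 2*C/(2389 + C) (n(C) = (2*C)/(2389 + C) = 2*C/(2389 + C))
-n(I(34)) = -2*(14 + 34)/(2389 + (14 + 34)) = -2*48/(2389 + 48) = -2*48/2437 = -1*96/2437 = -96/2437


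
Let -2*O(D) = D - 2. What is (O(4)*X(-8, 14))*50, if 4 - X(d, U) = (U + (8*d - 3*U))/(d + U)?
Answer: -2900/3 ≈ -966.67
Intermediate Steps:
O(D) = 1 - D/2 (O(D) = -(D - 2)/2 = -(-2 + D)/2 = 1 - D/2)
X(d, U) = 4 - (-2*U + 8*d)/(U + d) (X(d, U) = 4 - (U + (8*d - 3*U))/(d + U) = 4 - (U + (-3*U + 8*d))/(U + d) = 4 - (-2*U + 8*d)/(U + d))
(O(4)*X(-8, 14))*50 = ((1 - ½*4)*(2*(-2*(-8) + 3*14)/(14 - 8)))*50 = ((1 - 2)*(2*(16 + 42)/6))*50 = -2*58/6*50 = -1*58/3*50 = -58/3*50 = -2900/3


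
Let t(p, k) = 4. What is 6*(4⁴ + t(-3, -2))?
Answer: 1560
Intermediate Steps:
6*(4⁴ + t(-3, -2)) = 6*(4⁴ + 4) = 6*(256 + 4) = 6*260 = 1560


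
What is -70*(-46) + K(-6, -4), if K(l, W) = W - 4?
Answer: 3212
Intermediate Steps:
K(l, W) = -4 + W
-70*(-46) + K(-6, -4) = -70*(-46) + (-4 - 4) = 3220 - 8 = 3212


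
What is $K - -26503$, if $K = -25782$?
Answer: $721$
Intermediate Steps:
$K - -26503 = -25782 - -26503 = -25782 + 26503 = 721$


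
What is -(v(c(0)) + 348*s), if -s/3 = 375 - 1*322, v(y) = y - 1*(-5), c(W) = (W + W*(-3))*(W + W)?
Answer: 55327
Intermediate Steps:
c(W) = -4*W**2 (c(W) = (W - 3*W)*(2*W) = (-2*W)*(2*W) = -4*W**2)
v(y) = 5 + y (v(y) = y + 5 = 5 + y)
s = -159 (s = -3*(375 - 1*322) = -3*(375 - 322) = -3*53 = -159)
-(v(c(0)) + 348*s) = -((5 - 4*0**2) + 348*(-159)) = -((5 - 4*0) - 55332) = -((5 + 0) - 55332) = -(5 - 55332) = -1*(-55327) = 55327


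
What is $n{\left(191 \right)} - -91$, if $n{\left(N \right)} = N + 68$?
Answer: $350$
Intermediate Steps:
$n{\left(N \right)} = 68 + N$
$n{\left(191 \right)} - -91 = \left(68 + 191\right) - -91 = 259 + 91 = 350$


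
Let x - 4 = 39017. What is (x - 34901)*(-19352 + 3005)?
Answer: -67349640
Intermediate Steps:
x = 39021 (x = 4 + 39017 = 39021)
(x - 34901)*(-19352 + 3005) = (39021 - 34901)*(-19352 + 3005) = 4120*(-16347) = -67349640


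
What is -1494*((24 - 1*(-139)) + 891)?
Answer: -1574676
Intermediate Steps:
-1494*((24 - 1*(-139)) + 891) = -1494*((24 + 139) + 891) = -1494*(163 + 891) = -1494*1054 = -1574676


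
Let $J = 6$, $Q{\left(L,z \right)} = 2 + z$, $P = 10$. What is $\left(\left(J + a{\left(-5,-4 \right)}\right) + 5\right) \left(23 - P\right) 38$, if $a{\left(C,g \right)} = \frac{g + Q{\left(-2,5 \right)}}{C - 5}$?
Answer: $\frac{26429}{5} \approx 5285.8$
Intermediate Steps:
$a{\left(C,g \right)} = \frac{7 + g}{-5 + C}$ ($a{\left(C,g \right)} = \frac{g + \left(2 + 5\right)}{C - 5} = \frac{g + 7}{-5 + C} = \frac{7 + g}{-5 + C}$)
$\left(\left(J + a{\left(-5,-4 \right)}\right) + 5\right) \left(23 - P\right) 38 = \left(\left(6 + \frac{7 - 4}{-5 - 5}\right) + 5\right) \left(23 - 10\right) 38 = \left(\left(6 + \frac{1}{-10} \cdot 3\right) + 5\right) \left(23 - 10\right) 38 = \left(\left(6 - \frac{3}{10}\right) + 5\right) 13 \cdot 38 = \left(\frac{57}{10} + 5\right) 13 \cdot 38 = \frac{107}{10} \cdot 13 \cdot 38 = \frac{1391}{10} \cdot 38 = \frac{26429}{5}$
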